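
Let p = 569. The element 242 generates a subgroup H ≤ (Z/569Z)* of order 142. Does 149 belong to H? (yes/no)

149 ∈ ⟨242⟩ iff 149^142 ≡ 1 (mod 569), since |⟨242⟩| = 142.
149^142 mod 569 = 86.
Since 86 ≠ 1, 149 does not lie in the subgroup.

no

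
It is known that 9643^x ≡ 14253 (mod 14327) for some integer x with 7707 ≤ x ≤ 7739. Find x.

7734

Compute 9643^7707 mod 14327 = 4209, then multiply by 9643 repeatedly:
  9643^7707=4209  9643^7708=13323  9643^7709=3480  9643^7710=3806  9643^7711=9811
  9643^7712=6292  9643^7713=13238  9643^7714=464  9643^7715=4328  9643^7716=353
  9643^7717=8480  9643^7718=8451  9643^7719=1017  9643^7720=7263  9643^7721=6733
  9643^7722=10682  9643^7723=9723  9643^7724=3001  9643^7725=12430  9643^7726=2808
  9643^7727=13841  9643^7728=12758  9643^7729=13772  9643^7730=6433  9643^7731=11836
  9643^7732=5666  9643^7733=8387  9643^7734=14253
Found 14253 at exponent 7734.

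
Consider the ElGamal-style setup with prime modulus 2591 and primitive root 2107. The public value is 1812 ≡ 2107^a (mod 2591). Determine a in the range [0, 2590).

2530

Baby-step giant-step with m = ceil(sqrt(2590)) = 51.
Baby table (2107^j mod 2591 for j=0..50):
  0:1  1:2107  2:1066  3:2256  4:1498  5:448  6:812  7:824
  8:198  9:35  10:1197  11:1036  12:1230  13:610  14:134  15:2510
  16:339  17:1748  18:1225  19:439  20:2577  21:1594  22:622  23:2099
  24:2347  25:1501  26:1587  27:1419  28:2410  29:2101  30:1379  31:1042
  32:917  33:1824  34:715  35:1134  36:436  37:1438  38:987  39:1627
  40:196  41:1003  42:1656  43:1706  44:825  45:2305  46:1101  47:862
  48:2534  49:1678  50:1422
Giant step factor: 2107^(-51) ≡ 1236 (mod 2591).
Scan 1812·1236^i mod 2591 for i = 0, 1, …:
  i=0: 1812   i=1: 1008   i=2: 2208   i=3: 765
  i=4: 2416   i=5: 1344   i=6: 353   i=7: 1020
  i=8: 1494   i=9: 1792     …   i=48: 701
  i=49: 1042
Match at i=49, j=31: a = 49·51 + 31 = 2530.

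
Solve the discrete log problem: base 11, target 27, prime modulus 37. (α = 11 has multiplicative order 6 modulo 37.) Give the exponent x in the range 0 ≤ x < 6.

5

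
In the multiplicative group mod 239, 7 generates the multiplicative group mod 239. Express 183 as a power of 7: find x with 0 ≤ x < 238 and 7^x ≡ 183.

80

Baby-step giant-step with m = ceil(sqrt(238)) = 16.
Baby table (7^j mod 239 for j=0..15):
  0:1  1:7  2:49  3:104  4:11  5:77  6:61  7:188
  8:121  9:130  10:193  11:156  12:136  13:235  14:211  15:43
Giant step factor: 7^(-16) ≡ 27 (mod 239).
Scan 183·27^i mod 239 for i = 0, 1, …:
  i=0: 183   i=1: 161   i=2: 45   i=3: 20
  i=4: 62   i=5: 1
Match at i=5, j=0: x = 5·16 + 0 = 80.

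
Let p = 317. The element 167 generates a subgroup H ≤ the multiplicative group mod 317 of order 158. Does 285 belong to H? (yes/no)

no

285 ∈ ⟨167⟩ iff 285^158 ≡ 1 (mod 317), since |⟨167⟩| = 158.
285^158 mod 317 = 316.
Since 316 ≠ 1, 285 does not lie in the subgroup.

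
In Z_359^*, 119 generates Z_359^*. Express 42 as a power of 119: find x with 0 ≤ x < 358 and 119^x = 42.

285

Baby-step giant-step with m = ceil(sqrt(358)) = 19.
Baby table (119^j mod 359 for j=0..18):
  0:1  1:119  2:160  3:13  4:111  5:285  6:169  7:7
  8:115  9:43  10:91  11:59  12:200  13:106  14:49  15:87
  16:301  17:278  18:54
Giant step factor: 119^(-19) ≡ 349 (mod 359).
Scan 42·349^i mod 359 for i = 0, 1, …:
  i=0: 42   i=1: 298   i=2: 251   i=3: 3
  i=4: 329   i=5: 300   i=6: 231   i=7: 203
  i=8: 124   i=9: 196     …   i=14: 323
  i=15: 1
Match at i=15, j=0: x = 15·19 + 0 = 285.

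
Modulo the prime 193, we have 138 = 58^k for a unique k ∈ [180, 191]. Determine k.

184

Compute 58^180 mod 193 = 50, then multiply by 58 repeatedly:
  58^180=50  58^181=5  58^182=97  58^183=29  58^184=138
Found 138 at exponent 184.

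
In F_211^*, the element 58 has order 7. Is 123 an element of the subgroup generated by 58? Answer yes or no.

⟨58⟩ has order 7; its elements mod 211 are {1, 58, 123, 144, 148, 171, 199}.
123 is in this set.

yes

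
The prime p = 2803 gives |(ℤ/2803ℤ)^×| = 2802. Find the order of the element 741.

467

The order of 741 must divide p − 1 = 2802 = 2 · 3 · 467.
Divisors: 1, 2, 3, 6, 467, 934, 1401, 2802.
Check each in increasing order: 741^1 ≡ 741;  741^2 ≡ 2496;  741^3 ≡ 2359;  741^6 ≡ 926;  741^467 ≡ 1.
Smallest exponent giving 1 is 467.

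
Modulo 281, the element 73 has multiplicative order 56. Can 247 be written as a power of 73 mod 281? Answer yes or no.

yes

247 ∈ ⟨73⟩ iff 247^56 ≡ 1 (mod 281), since |⟨73⟩| = 56.
247^56 mod 281 = 1.
Since 1 = 1, 247 lies in the subgroup.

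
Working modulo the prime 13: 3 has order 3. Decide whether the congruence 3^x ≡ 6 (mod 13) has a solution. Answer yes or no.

⟨3⟩ has order 3; its elements mod 13 are {1, 3, 9}.
6 is not in this set.

no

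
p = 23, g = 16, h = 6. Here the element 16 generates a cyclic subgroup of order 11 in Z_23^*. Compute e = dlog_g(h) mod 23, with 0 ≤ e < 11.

Successive powers of 16 modulo 23:
  16^0=1  16^1=16  16^2=3  16^3=2  16^4=9  16^5=6
So 16^5 ≡ 6 (mod 23), giving e = 5.

5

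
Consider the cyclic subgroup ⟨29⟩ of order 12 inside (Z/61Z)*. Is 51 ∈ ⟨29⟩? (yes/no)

⟨29⟩ has order 12; its elements mod 61 are {1, 11, 13, 14, 21, 29, 32, 40, 47, 48, 50, 60}.
51 is not in this set.

no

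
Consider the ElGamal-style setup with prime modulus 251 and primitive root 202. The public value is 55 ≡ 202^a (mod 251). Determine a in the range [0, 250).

71

Baby-step giant-step with m = ceil(sqrt(250)) = 16.
Baby table (202^j mod 251 for j=0..15):
  0:1  1:202  2:142  3:70  4:84  5:151  6:131  7:107
  8:28  9:134  10:211  11:203  12:93  13:212  14:154  15:235
Giant step factor: 202^(-16) ≡ 81 (mod 251).
Scan 55·81^i mod 251 for i = 0, 1, …:
  i=0: 55   i=1: 188   i=2: 168   i=3: 54
  i=4: 107
Match at i=4, j=7: a = 4·16 + 7 = 71.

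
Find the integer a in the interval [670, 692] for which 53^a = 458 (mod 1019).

Compute 53^670 mod 1019 = 702, then multiply by 53 repeatedly:
  53^670=702  53^671=522  53^672=153  53^673=976  53^674=778
  53^675=474  53^676=666  53^677=652  53^678=929  53^679=325
  53^680=921  53^681=920  53^682=867  53^683=96  53^684=1012
  53^685=648  53^686=717  53^687=298  53^688=509  53^689=483
  53^690=124  53^691=458
Found 458 at exponent 691.

691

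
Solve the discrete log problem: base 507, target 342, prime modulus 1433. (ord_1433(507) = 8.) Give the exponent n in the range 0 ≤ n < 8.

7

Successive powers of 507 modulo 1433:
  507^0=1  507^1=507  507^2=542  507^3=1091  507^4=1432  507^5=926
  507^6=891  507^7=342
So 507^7 ≡ 342 (mod 1433), giving n = 7.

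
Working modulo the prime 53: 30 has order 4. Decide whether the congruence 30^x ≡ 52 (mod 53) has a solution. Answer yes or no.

52 ∈ ⟨30⟩ iff 52^4 ≡ 1 (mod 53), since |⟨30⟩| = 4.
52^4 mod 53 = 1.
Since 1 = 1, 52 lies in the subgroup.

yes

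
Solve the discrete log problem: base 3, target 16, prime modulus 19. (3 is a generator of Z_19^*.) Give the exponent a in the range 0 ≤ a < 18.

10

Successive powers of 3 modulo 19:
  3^0=1  3^1=3  3^2=9  3^3=8  3^4=5  3^5=15
  3^6=7  3^7=2  3^8=6  3^9=18  3^10=16
So 3^10 ≡ 16 (mod 19), giving a = 10.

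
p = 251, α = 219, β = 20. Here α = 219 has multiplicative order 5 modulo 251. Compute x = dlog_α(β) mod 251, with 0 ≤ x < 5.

2

Successive powers of 219 modulo 251:
  219^0=1  219^1=219  219^2=20
So 219^2 ≡ 20 (mod 251), giving x = 2.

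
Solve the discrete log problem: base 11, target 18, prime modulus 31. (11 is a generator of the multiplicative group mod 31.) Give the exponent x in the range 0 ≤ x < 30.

22

Successive powers of 11 modulo 31:
  11^0=1  11^1=11  11^2=28  11^3=29  11^4=9  11^5=6
  11^6=4  11^7=13  11^8=19  11^9=23  11^10=5  11^11=24
  11^12=16  11^13=21  11^14=14  11^15=30  11^16=20  11^17=3
  11^18=2  11^19=22  11^20=25  11^21=27  11^22=18
So 11^22 ≡ 18 (mod 31), giving x = 22.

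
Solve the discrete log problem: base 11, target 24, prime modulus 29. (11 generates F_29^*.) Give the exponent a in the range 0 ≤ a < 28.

Successive powers of 11 modulo 29:
  11^0=1  11^1=11  11^2=5  11^3=26  11^4=25  11^5=14
  11^6=9  11^7=12  11^8=16  11^9=2  11^10=22  11^11=10
  11^12=23  11^13=21  11^14=28  11^15=18  11^16=24
So 11^16 ≡ 24 (mod 29), giving a = 16.

16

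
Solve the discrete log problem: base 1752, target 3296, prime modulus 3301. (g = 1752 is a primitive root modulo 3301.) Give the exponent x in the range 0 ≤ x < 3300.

3146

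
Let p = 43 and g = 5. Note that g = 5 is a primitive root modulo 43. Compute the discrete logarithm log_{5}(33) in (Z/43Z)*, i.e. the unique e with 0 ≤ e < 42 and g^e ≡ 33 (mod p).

Successive powers of 5 modulo 43:
  5^0=1  5^1=5  5^2=25  5^3=39  5^4=23  5^5=29
  5^6=16  5^7=37  5^8=13  5^9=22  5^10=24  5^11=34
  5^12=41  5^13=33
So 5^13 ≡ 33 (mod 43), giving e = 13.

13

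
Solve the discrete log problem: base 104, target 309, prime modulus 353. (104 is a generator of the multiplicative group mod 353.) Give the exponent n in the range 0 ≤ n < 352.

Baby-step giant-step with m = ceil(sqrt(352)) = 19.
Baby table (104^j mod 353 for j=0..18):
  0:1  1:104  2:226  3:206  4:244  5:313  6:76  7:138
  8:232  9:124  10:188  11:137  12:128  13:251  14:335  15:246
  16:168  17:175  18:197
Giant step factor: 104^(-19) ≡ 227 (mod 353).
Scan 309·227^i mod 353 for i = 0, 1, …:
  i=0: 309   i=1: 249   i=2: 43   i=3: 230
  i=4: 319   i=5: 48   i=6: 306   i=7: 274
  i=8: 70   i=9: 5   i=10: 76
Match at i=10, j=6: n = 10·19 + 6 = 196.

196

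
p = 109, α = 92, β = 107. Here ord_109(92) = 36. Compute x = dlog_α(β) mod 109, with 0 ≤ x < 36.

25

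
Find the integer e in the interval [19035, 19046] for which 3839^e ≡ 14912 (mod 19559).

19040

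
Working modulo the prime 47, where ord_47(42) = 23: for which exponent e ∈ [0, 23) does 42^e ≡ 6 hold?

Successive powers of 42 modulo 47:
  42^0=1  42^1=42  42^2=25  42^3=16  42^4=14  42^5=24
  42^6=21  42^7=36  42^8=8  42^9=7  42^10=12  42^11=34
  42^12=18  42^13=4  42^14=27  42^15=6
So 42^15 ≡ 6 (mod 47), giving e = 15.

15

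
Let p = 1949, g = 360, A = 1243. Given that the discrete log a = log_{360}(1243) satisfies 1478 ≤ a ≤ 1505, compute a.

1491

Compute 360^1478 mod 1949 = 314, then multiply by 360 repeatedly:
  360^1478=314  360^1479=1947  360^1480=1229  360^1481=17  360^1482=273
  360^1483=830  360^1484=603  360^1485=741  360^1486=1696  360^1487=523
  360^1488=1176  360^1489=427  360^1490=1698  360^1491=1243
Found 1243 at exponent 1491.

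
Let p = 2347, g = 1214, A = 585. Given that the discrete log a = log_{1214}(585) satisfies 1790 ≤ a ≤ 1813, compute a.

1812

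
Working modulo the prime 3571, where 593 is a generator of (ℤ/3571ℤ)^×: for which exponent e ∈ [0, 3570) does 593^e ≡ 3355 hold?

3069

Baby-step giant-step with m = ceil(sqrt(3570)) = 60.
Baby table (593^j mod 3571 for j=0..59):
  0:1  1:593  2:1691  3:2883  4:2681  5:738  6:1972  7:1679
  8:2909  9:244  10:1852  11:1939  12:3536  13:671  14:1522  15:2654
  16:2582  17:2738  18:2400  19:1942  20:1744  21:2173  22:3029  23:3555
  24:1225  25:1512  26:295  27:3527  28:2476  29:587  30:1704  31:3450
  32:3238  33:2507  34:1115  35:560  36:3548  37:645  38:388  39:1540
  40:2615  41:881  42:1067  43:664  44:942  45:1530  46:256  47:1826
  48:805  49:2422  50:704  51:3236  52:1321  53:1304  54:1936  55:1757
  56:2740  57:15  58:1753  59:368
Giant step factor: 593^(-60) ≡ 945 (mod 3571).
Scan 3355·945^i mod 3571 for i = 0, 1, …:
  i=0: 3355   i=1: 2998   i=2: 1307   i=3: 3120
  i=4: 2325   i=5: 960   i=6: 166   i=7: 3317
  i=8: 2798   i=9: 1570     …   i=50: 3046
  i=51: 244
Match at i=51, j=9: e = 51·60 + 9 = 3069.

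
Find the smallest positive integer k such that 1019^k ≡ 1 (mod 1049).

1048

The order of 1019 must divide p − 1 = 1048 = 2^3 · 131.
Divisors: 1, 2, 4, 8, 131, 262, 524, 1048.
Check each in increasing order: 1019^1 ≡ 1019;  1019^2 ≡ 900;  1019^4 ≡ 172;  1019^8 ≡ 212;  1019^131 ≡ 826;  1019^262 ≡ 426;  1019^524 ≡ 1048;  1019^1048 ≡ 1.
Smallest exponent giving 1 is 1048.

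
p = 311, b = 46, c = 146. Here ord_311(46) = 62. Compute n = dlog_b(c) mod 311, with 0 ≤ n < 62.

Baby-step giant-step with m = ceil(sqrt(62)) = 8.
Baby table (46^j mod 311 for j=0..7):
  0:1  1:46  2:250  3:304  4:300  5:116  6:49  7:77
Giant step factor: 46^(-8) ≡ 18 (mod 311).
Scan 146·18^i mod 311 for i = 0, 1, …:
  i=0: 146   i=1: 140   i=2: 32   i=3: 265
  i=4: 105   i=5: 24   i=6: 121   i=7: 1
Match at i=7, j=0: n = 7·8 + 0 = 56.

56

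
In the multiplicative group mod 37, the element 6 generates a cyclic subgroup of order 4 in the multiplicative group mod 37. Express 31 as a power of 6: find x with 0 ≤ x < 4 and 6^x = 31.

3

Successive powers of 6 modulo 37:
  6^0=1  6^1=6  6^2=36  6^3=31
So 6^3 ≡ 31 (mod 37), giving x = 3.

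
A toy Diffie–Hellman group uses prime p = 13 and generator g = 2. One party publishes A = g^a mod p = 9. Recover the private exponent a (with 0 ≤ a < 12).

Successive powers of 2 modulo 13:
  2^0=1  2^1=2  2^2=4  2^3=8  2^4=3  2^5=6
  2^6=12  2^7=11  2^8=9
So 2^8 ≡ 9 (mod 13), giving a = 8.

8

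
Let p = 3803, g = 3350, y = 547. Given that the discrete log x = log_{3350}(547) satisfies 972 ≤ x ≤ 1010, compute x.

Compute 3350^972 mod 3803 = 739, then multiply by 3350 repeatedly:
  3350^972=739  3350^973=3700  3350^974=1023  3350^975=547
Found 547 at exponent 975.

975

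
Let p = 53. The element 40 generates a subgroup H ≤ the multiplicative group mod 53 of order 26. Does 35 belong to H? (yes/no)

35 ∈ ⟨40⟩ iff 35^26 ≡ 1 (mod 53), since |⟨40⟩| = 26.
35^26 mod 53 = 52.
Since 52 ≠ 1, 35 does not lie in the subgroup.

no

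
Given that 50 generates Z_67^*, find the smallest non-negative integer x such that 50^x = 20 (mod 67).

Baby-step giant-step with m = ceil(sqrt(66)) = 9.
Baby table (50^j mod 67 for j=0..8):
  0:1  1:50  2:21  3:45  4:39  5:7  6:15  7:13
  8:47
Giant step factor: 50^(-9) ≡ 27 (mod 67).
Scan 20·27^i mod 67 for i = 0, 1, …:
  i=0: 20   i=1: 4   i=2: 41   i=3: 35
  i=4: 7
Match at i=4, j=5: x = 4·9 + 5 = 41.

41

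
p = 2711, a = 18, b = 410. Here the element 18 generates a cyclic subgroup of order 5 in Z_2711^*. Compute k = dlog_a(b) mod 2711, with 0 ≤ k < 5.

3

Successive powers of 18 modulo 2711:
  18^0=1  18^1=18  18^2=324  18^3=410
So 18^3 ≡ 410 (mod 2711), giving k = 3.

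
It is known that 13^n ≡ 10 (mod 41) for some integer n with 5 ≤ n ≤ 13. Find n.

Compute 13^5 mod 41 = 38, then multiply by 13 repeatedly:
  13^5=38  13^6=2  13^7=26  13^8=10
Found 10 at exponent 8.

8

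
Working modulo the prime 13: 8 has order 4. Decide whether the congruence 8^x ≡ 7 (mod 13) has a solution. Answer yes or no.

no

⟨8⟩ has order 4; its elements mod 13 are {1, 5, 8, 12}.
7 is not in this set.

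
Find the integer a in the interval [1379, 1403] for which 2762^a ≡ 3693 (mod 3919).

Compute 2762^1379 mod 3919 = 3034, then multiply by 2762 repeatedly:
  2762^1379=3034  2762^1380=1086  2762^1381=1497  2762^1382=169  2762^1383=417
  2762^1384=3487  2762^1385=2111  2762^1386=3029  2762^1387=2952  2762^1388=1904
  2762^1389=3469  2762^1390=3342  2762^1391=1359  2762^1392=3075  2762^1393=677
  2762^1394=511  2762^1395=542  2762^1396=3865  2762^1397=3693
Found 3693 at exponent 1397.

1397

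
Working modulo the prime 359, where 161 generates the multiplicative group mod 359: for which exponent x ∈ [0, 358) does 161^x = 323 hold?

Baby-step giant-step with m = ceil(sqrt(358)) = 19.
Baby table (161^j mod 359 for j=0..18):
  0:1  1:161  2:73  3:265  4:303  5:318  6:220  7:238
  8:264  9:142  10:245  11:314  12:294  13:305  14:281  15:7
  16:50  17:152  18:60
Giant step factor: 161^(-19) ≡ 87 (mod 359).
Scan 323·87^i mod 359 for i = 0, 1, …:
  i=0: 323   i=1: 99   i=2: 356   i=3: 98
  i=4: 269   i=5: 68   i=6: 172   i=7: 245
Match at i=7, j=10: x = 7·19 + 10 = 143.

143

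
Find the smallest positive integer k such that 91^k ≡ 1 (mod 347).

The order of 91 must divide p − 1 = 346 = 2 · 173.
Divisors: 1, 2, 173, 346.
Check each in increasing order: 91^1 ≡ 91;  91^2 ≡ 300;  91^173 ≡ 346;  91^346 ≡ 1.
Smallest exponent giving 1 is 346.

346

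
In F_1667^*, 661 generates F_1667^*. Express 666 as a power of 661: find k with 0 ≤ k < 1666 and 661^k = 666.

Baby-step giant-step with m = ceil(sqrt(1666)) = 41.
Baby table (661^j mod 1667 for j=0..40):
  0:1  1:661  2:167  3:365  4:1217  5:943  6:1532  7:783
  8:793  9:735  10:738  11:1054  12:1555  13:983  14:1300  15:795
  16:390  17:1072  18:117  19:655  20:1202  21:1030  22:694  23:309
  24:875  25:1593  26:1096  27:978  28:1329  29:1627  30:232  31:1655
  32:403  33:1330  34:621  35:399  36:353  37:1620  38:606  39:486
  40:1182
Giant step factor: 661^(-41) ≡ 1651 (mod 1667).
Scan 666·1651^i mod 1667 for i = 0, 1, …:
  i=0: 666   i=1: 1013   i=2: 462   i=3: 943
Match at i=3, j=5: k = 3·41 + 5 = 128.

128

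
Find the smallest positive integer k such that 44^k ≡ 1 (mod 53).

The order of 44 must divide p − 1 = 52 = 2^2 · 13.
Divisors: 1, 2, 4, 13, 26, 52.
Check each in increasing order: 44^1 ≡ 44;  44^2 ≡ 28;  44^4 ≡ 42;  44^13 ≡ 1.
Smallest exponent giving 1 is 13.

13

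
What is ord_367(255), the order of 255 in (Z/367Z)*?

366

The order of 255 must divide p − 1 = 366 = 2 · 3 · 61.
Divisors: 1, 2, 3, 6, 61, 122, 183, 366.
Check each in increasing order: 255^1 ≡ 255;  255^2 ≡ 66;  255^3 ≡ 315;  255^6 ≡ 135;  255^61 ≡ 284;  255^122 ≡ 283;  255^183 ≡ 366;  255^366 ≡ 1.
Smallest exponent giving 1 is 366.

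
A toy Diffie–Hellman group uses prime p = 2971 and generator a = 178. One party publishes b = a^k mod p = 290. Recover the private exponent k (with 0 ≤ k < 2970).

1055

Baby-step giant-step with m = ceil(sqrt(2970)) = 55.
Baby table (178^j mod 2971 for j=0..54):
  0:1  1:178  2:1974  3:794  4:1695  5:1639  6:584  7:2938
  8:68  9:220  10:537  11:514  12:2362  13:1525  14:1089  15:727
  16:1653  17:105  18:864  19:2271  20:182  21:2686  22:2748  23:1900
  24:2477  25:1198  26:2303  27:2907  28:492  29:1417  30:2662  31:1447
  32:2060  33:1247  34:2112  35:1590  36:775  37:1284  38:2756  39:353
  40:443  41:1608  42:1008  43:1164  44:2193  45:1153  46:235  47:236
  48:414  49:2388  50:211  51:1906  52:574  53:1158  54:1125
Giant step factor: 178^(-55) ≡ 2067 (mod 2971).
Scan 290·2067^i mod 2971 for i = 0, 1, …:
  i=0: 290   i=1: 2259   i=2: 1912   i=3: 674
  i=4: 2730   i=5: 981   i=6: 1505   i=7: 198
  i=8: 2239   i=9: 2166     …   i=18: 1876
  i=19: 537
Match at i=19, j=10: k = 19·55 + 10 = 1055.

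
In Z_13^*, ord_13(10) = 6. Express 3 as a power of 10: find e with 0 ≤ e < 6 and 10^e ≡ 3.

Successive powers of 10 modulo 13:
  10^0=1  10^1=10  10^2=9  10^3=12  10^4=3
So 10^4 ≡ 3 (mod 13), giving e = 4.

4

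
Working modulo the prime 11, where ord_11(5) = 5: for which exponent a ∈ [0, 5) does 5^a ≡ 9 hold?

4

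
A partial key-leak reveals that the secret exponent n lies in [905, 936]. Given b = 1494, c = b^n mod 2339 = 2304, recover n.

918

Compute 1494^905 mod 2339 = 2056, then multiply by 1494 repeatedly:
  1494^905=2056  1494^906=557  1494^907=1813  1494^908=60  1494^909=758
  1494^910=376  1494^911=384  1494^912=641  1494^913=1003  1494^914=1522
  1494^915=360  1494^916=2209  1494^917=2256  1494^918=2304
Found 2304 at exponent 918.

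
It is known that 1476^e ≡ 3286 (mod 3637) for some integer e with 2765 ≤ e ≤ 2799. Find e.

Compute 1476^2765 mod 3637 = 2976, then multiply by 1476 repeatedly:
  1476^2765=2976  1476^2766=2717  1476^2767=2318  1476^2768=2588  1476^2769=1038
  1476^2770=911  1476^2771=2583  1476^2772=932  1476^2773=846  1476^2774=1205
  1476^2775=87  1476^2776=1117  1476^2777=1131  1476^2778=3610  1476^2779=155
  1476^2780=3286
Found 3286 at exponent 2780.

2780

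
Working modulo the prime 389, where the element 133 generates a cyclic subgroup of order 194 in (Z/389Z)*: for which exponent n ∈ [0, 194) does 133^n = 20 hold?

Baby-step giant-step with m = ceil(sqrt(194)) = 14.
Baby table (133^j mod 389 for j=0..13):
  0:1  1:133  2:184  3:354  4:13  5:173  6:58  7:323
  8:169  9:304  10:365  11:309  12:252  13:62
Giant step factor: 133^(-14) ≡ 96 (mod 389).
Scan 20·96^i mod 389 for i = 0, 1, …:
  i=0: 20   i=1: 364   i=2: 323
Match at i=2, j=7: n = 2·14 + 7 = 35.

35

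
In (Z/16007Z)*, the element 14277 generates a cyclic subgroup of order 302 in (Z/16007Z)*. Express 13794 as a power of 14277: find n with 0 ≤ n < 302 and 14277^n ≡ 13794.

217

Baby-step giant-step with m = ceil(sqrt(302)) = 18.
Baby table (14277^j mod 16007 for j=0..17):
  0:1  1:14277  2:15598  3:3262  4:7211  5:10430  6:11996  7:7999
  8:7785  9:9844  10:1328  11:7568  12:1086  13:10046  14:4022  15:4985
  16:3723  17:10031
Giant step factor: 14277^(-18) ≡ 7298 (mod 16007).
Scan 13794·7298^i mod 16007 for i = 0, 1, …:
  i=0: 13794   i=1: 589   i=2: 8646   i=3: 14921
  i=4: 13844   i=5: 13335   i=6: 12277   i=7: 6367
  i=8: 14052   i=9: 10654   i=10: 6893   i=11: 11120
  i=12: 14277
Match at i=12, j=1: n = 12·18 + 1 = 217.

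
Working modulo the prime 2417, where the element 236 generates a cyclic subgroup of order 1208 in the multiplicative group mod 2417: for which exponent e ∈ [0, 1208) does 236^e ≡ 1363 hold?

557

Baby-step giant-step with m = ceil(sqrt(1208)) = 35.
Baby table (236^j mod 2417 for j=0..34):
  0:1  1:236  2:105  3:610  4:1357  5:1208  6:2299  7:1156
  8:2112  9:530  10:1813  11:59  12:1839  13:1361  14:2152  15:302
  16:1179  17:289  18:528  19:1341  20:2266  21:619  22:1064  23:2153
  24:538  25:1284  26:899  27:1885  28:132  29:2148  30:1775  31:759
  32:266  33:2351  34:1343
Giant step factor: 236^(-35) ≡ 2289 (mod 2417).
Scan 1363·2289^i mod 2417 for i = 0, 1, …:
  i=0: 1363   i=1: 1977   i=2: 729   i=3: 951
  i=4: 1539   i=5: 1202   i=6: 832   i=7: 2269
  i=8: 2025   i=9: 1836     …   i=14: 791
  i=15: 266
Match at i=15, j=32: e = 15·35 + 32 = 557.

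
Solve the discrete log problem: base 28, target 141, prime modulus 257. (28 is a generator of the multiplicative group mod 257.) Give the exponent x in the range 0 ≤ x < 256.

6

Successive powers of 28 modulo 257:
  28^0=1  28^1=28  28^2=13  28^3=107  28^4=169  28^5=106
  28^6=141
So 28^6 ≡ 141 (mod 257), giving x = 6.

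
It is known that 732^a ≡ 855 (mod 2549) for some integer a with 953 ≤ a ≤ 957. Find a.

957

Compute 732^953 mod 2549 = 1556, then multiply by 732 repeatedly:
  732^953=1556  732^954=2138  732^955=2479  732^956=2289  732^957=855
Found 855 at exponent 957.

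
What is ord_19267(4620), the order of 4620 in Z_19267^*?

The order of 4620 must divide p − 1 = 19266 = 2 · 3 · 13^2 · 19.
Divisors: 1, 2, 3, 6, 13, 19, 26, 38, 39, 57, 78, 114, 169, 247, 338, 494, 507, 741, 1014, 1482, 3211, 6422, 9633, 19266.
Check each in increasing order: 4620^1 ≡ 4620;  4620^2 ≡ 15831;  4620^3 ≡ 1688;  4620^6 ≡ 17095;  4620^13 ≡ 3073;  4620^19 ≡ 11093;  4620^26 ≡ 2499;  4620^38 ≡ 15587;  4620^39 ≡ 11161;  4620^57 ≡ 4533;  4620^78 ≡ 6766;  4620^114 ≡ 9467;  4620^169 ≡ 1086;  4620^247 ≡ 7149;  4620^338 ≡ 4109;  4620^494 ≡ 12117;  4620^507 ≡ 11697;  4620^741 ≡ 1.
Smallest exponent giving 1 is 741.

741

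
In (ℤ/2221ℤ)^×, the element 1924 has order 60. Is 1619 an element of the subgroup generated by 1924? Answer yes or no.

1619 ∈ ⟨1924⟩ iff 1619^60 ≡ 1 (mod 2221), since |⟨1924⟩| = 60.
1619^60 mod 2221 = 1.
Since 1 = 1, 1619 lies in the subgroup.

yes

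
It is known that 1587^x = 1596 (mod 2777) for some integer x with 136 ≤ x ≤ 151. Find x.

141

Compute 1587^136 mod 2777 = 929, then multiply by 1587 repeatedly:
  1587^136=929  1587^137=2513  1587^138=359  1587^139=448  1587^140=64
  1587^141=1596
Found 1596 at exponent 141.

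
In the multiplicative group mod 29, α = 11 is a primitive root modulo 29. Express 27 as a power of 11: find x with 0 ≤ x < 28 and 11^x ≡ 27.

Successive powers of 11 modulo 29:
  11^0=1  11^1=11  11^2=5  11^3=26  11^4=25  11^5=14
  11^6=9  11^7=12  11^8=16  11^9=2  11^10=22  11^11=10
  11^12=23  11^13=21  11^14=28  11^15=18  11^16=24  11^17=3
  11^18=4  11^19=15  11^20=20  11^21=17  11^22=13  11^23=27
So 11^23 ≡ 27 (mod 29), giving x = 23.

23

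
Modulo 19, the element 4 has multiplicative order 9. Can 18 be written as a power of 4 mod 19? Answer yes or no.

⟨4⟩ has order 9; its elements mod 19 are {1, 4, 5, 6, 7, 9, 11, 16, 17}.
18 is not in this set.

no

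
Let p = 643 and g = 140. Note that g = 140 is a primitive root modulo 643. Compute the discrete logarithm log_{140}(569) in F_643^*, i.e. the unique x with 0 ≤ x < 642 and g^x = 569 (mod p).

Baby-step giant-step with m = ceil(sqrt(642)) = 26.
Baby table (140^j mod 643 for j=0..25):
  0:1  1:140  2:310  3:319  4:293  5:511  6:167  7:232
  8:330  9:547  10:63  11:461  12:240  13:164  14:455  15:43
  16:233  17:470  18:214  19:382  20:111  21:108  22:331  23:44
  24:373  25:137
Giant step factor: 140^(-26) ≡ 567 (mod 643).
Scan 569·567^i mod 643 for i = 0, 1, …:
  i=0: 569   i=1: 480   i=2: 171   i=3: 507
  i=4: 48   i=5: 210   i=6: 115   i=7: 262
  i=8: 21   i=9: 333     …   i=20: 87
  i=21: 461
Match at i=21, j=11: x = 21·26 + 11 = 557.

557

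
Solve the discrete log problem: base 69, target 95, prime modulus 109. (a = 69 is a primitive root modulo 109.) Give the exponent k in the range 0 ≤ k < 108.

31

Baby-step giant-step with m = ceil(sqrt(108)) = 11.
Baby table (69^j mod 109 for j=0..10):
  0:1  1:69  2:74  3:92  4:26  5:50  6:71  7:103
  8:22  9:101  10:102
Giant step factor: 69^(-11) ≡ 51 (mod 109).
Scan 95·51^i mod 109 for i = 0, 1, …:
  i=0: 95   i=1: 49   i=2: 101
Match at i=2, j=9: k = 2·11 + 9 = 31.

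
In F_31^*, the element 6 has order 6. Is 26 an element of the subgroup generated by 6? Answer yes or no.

26 ∈ ⟨6⟩ iff 26^6 ≡ 1 (mod 31), since |⟨6⟩| = 6.
26^6 mod 31 = 1.
Since 1 = 1, 26 lies in the subgroup.

yes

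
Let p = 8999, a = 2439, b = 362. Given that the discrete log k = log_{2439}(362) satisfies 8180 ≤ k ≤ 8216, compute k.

Compute 2439^8180 mod 8999 = 4665, then multiply by 2439 repeatedly:
  2439^8180=4665  2439^8181=3199  2439^8182=228  2439^8183=7153  2439^8184=6105
  2439^8185=5749  2439^8186=1369  2439^8187=362
Found 362 at exponent 8187.

8187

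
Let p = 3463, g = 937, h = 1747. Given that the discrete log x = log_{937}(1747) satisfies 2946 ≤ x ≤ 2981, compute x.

Compute 937^2946 mod 3463 = 861, then multiply by 937 repeatedly:
  937^2946=861  937^2947=3341  937^2948=3428  937^2949=1835  937^2950=1747
Found 1747 at exponent 2950.

2950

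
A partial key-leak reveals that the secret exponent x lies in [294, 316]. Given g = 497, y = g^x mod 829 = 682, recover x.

296

Compute 497^294 mod 829 = 532, then multiply by 497 repeatedly:
  497^294=532  497^295=782  497^296=682
Found 682 at exponent 296.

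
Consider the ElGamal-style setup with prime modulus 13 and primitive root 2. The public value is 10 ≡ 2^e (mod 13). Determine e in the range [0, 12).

10

Successive powers of 2 modulo 13:
  2^0=1  2^1=2  2^2=4  2^3=8  2^4=3  2^5=6
  2^6=12  2^7=11  2^8=9  2^9=5  2^10=10
So 2^10 ≡ 10 (mod 13), giving e = 10.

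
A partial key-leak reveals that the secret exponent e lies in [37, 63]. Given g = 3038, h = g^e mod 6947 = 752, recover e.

Compute 3038^37 mod 6947 = 3811, then multiply by 3038 repeatedly:
  3038^37=3811  3038^38=4116  3038^39=6755  3038^40=252  3038^41=1406
  3038^42=5970  3038^43=5190  3038^44=4477  3038^45=5847  3038^46=6654
  3038^47=6029  3038^48=3810  3038^49=1078  3038^50=2927  3038^51=66
  3038^52=5992  3038^53=2556  3038^54=5329  3038^55=2992  3038^56=3020
  3038^57=4720  3038^58=752
Found 752 at exponent 58.

58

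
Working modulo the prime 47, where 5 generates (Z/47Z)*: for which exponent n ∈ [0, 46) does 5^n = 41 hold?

15

Baby-step giant-step with m = ceil(sqrt(46)) = 7.
Baby table (5^j mod 47 for j=0..6):
  0:1  1:5  2:25  3:31  4:14  5:23  6:21
Giant step factor: 5^(-7) ≡ 30 (mod 47).
Scan 41·30^i mod 47 for i = 0, 1, …:
  i=0: 41   i=1: 8   i=2: 5
Match at i=2, j=1: n = 2·7 + 1 = 15.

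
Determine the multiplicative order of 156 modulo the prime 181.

30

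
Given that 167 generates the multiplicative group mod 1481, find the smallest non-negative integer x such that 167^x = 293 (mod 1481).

Baby-step giant-step with m = ceil(sqrt(1480)) = 39.
Baby table (167^j mod 1481 for j=0..38):
  0:1  1:167  2:1231  3:1199  4:298  5:893  6:1031  7:381
  8:1425  9:1015  10:671  11:982  12:1084  13:346  14:23  15:879
  16:174  17:919  18:930  19:1286  20:17  21:1358  22:193  23:1130
  24:623  25:371  26:1236  27:553  28:529  29:964  30:1040  31:403
  32:656  33:1439  34:391  35:133  36:1477  37:813  38:1000
Giant step factor: 167^(-39) ≡ 923 (mod 1481).
Scan 293·923^i mod 1481 for i = 0, 1, …:
  i=0: 293   i=1: 897   i=2: 52   i=3: 604
  i=4: 636   i=5: 552   i=6: 32   i=7: 1397
  i=8: 961   i=9: 1365     …   i=16: 1398
  i=17: 403
Match at i=17, j=31: x = 17·39 + 31 = 694.

694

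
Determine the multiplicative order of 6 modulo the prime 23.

11

The order of 6 must divide p − 1 = 22 = 2 · 11.
Divisors: 1, 2, 11, 22.
Check each in increasing order: 6^1 ≡ 6;  6^2 ≡ 13;  6^11 ≡ 1.
Smallest exponent giving 1 is 11.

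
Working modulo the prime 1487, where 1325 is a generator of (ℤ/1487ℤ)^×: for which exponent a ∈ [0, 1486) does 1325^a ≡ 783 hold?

1463

Baby-step giant-step with m = ceil(sqrt(1486)) = 39.
Baby table (1325^j mod 1487 for j=0..38):
  0:1  1:1325  2:965  3:1292  4:363  5:674  6:850  7:591
  8:913  9:794  10:741  11:405  12:1305  13:1231  14:1323  15:1289
  16:849  17:753  18:1435  19:989  20:378  21:1218  22:455  23:640
  24:410  25:495  26:108  27:348  28:130  29:1245  30:542  31:1416
  32:1093  33:1374  34:462  35:993  36:1217  37:617  38:1162
Giant step factor: 1325^(-39) ≡ 1283 (mod 1487).
Scan 783·1283^i mod 1487 for i = 0, 1, …:
  i=0: 783   i=1: 864   i=2: 697   i=3: 564
  i=4: 930   i=5: 616   i=6: 731   i=7: 1063
  i=8: 250   i=9: 1045     …   i=36: 1179
  i=37: 378
Match at i=37, j=20: a = 37·39 + 20 = 1463.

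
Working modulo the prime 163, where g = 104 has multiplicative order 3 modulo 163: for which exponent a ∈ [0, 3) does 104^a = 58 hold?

2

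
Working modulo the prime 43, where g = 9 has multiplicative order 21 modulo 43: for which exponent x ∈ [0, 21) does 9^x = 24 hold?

20

Successive powers of 9 modulo 43:
  9^0=1  9^1=9  9^2=38  9^3=41  9^4=25  9^5=10
  9^6=4  9^7=36  9^8=23  9^9=35  9^10=14  9^11=40
  9^12=16  9^13=15  9^14=6  9^15=11  9^16=13  9^17=31
  9^18=21  9^19=17  9^20=24
So 9^20 ≡ 24 (mod 43), giving x = 20.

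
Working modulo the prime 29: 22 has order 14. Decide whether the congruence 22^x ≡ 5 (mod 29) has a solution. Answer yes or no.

⟨22⟩ has order 14; its elements mod 29 are {1, 4, 5, 6, 7, 9, 13, 16, 20, 22, 23, 24, 25, 28}.
5 is in this set.

yes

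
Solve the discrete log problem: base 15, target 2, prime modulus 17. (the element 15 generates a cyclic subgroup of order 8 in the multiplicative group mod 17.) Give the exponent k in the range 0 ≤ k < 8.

5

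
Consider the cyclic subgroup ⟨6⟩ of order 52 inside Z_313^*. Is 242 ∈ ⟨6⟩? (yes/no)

yes

242 ∈ ⟨6⟩ iff 242^52 ≡ 1 (mod 313), since |⟨6⟩| = 52.
242^52 mod 313 = 1.
Since 1 = 1, 242 lies in the subgroup.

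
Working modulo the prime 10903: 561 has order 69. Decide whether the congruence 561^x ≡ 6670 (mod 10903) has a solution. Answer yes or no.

no

6670 ∈ ⟨561⟩ iff 6670^69 ≡ 1 (mod 10903), since |⟨561⟩| = 69.
6670^69 mod 10903 = 6680.
Since 6680 ≠ 1, 6670 does not lie in the subgroup.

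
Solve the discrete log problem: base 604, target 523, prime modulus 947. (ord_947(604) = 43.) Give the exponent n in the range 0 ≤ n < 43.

Successive powers of 604 modulo 947:
  604^0=1  604^1=604  604^2=221  604^3=904  604^4=544  604^5=914
  604^6=902  604^7=283  604^8=472  604^9=41  604^10=142  604^11=538
  604^12=131  604^13=523
So 604^13 ≡ 523 (mod 947), giving n = 13.

13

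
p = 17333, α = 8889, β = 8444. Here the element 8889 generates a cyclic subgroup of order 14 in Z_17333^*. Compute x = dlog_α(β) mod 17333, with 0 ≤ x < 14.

8

Successive powers of 8889 modulo 17333:
  8889^0=1  8889^1=8889  8889^2=10507  8889^3=6519  8889^4=3172  8889^5=12450
  8889^6=14178  8889^7=17332  8889^8=8444
So 8889^8 ≡ 8444 (mod 17333), giving x = 8.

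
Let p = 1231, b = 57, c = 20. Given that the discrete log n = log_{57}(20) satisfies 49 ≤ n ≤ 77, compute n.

76

Compute 57^49 mod 1231 = 867, then multiply by 57 repeatedly:
  57^49=867  57^50=179  57^51=355  57^52=539  57^53=1179
  57^54=729  57^55=930  57^56=77  57^57=696  57^58=280
  57^59=1188  57^60=11  57^61=627  57^62=40  57^63=1049
  57^64=705  57^65=793  57^66=885  57^67=1205  57^68=980
  57^69=465  57^70=654  57^71=348  57^72=140  57^73=594
  57^74=621  57^75=929  57^76=20
Found 20 at exponent 76.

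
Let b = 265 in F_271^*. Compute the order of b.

The order of 265 must divide p − 1 = 270 = 2 · 3^3 · 5.
Divisors: 1, 2, 3, 5, 6, 9, 10, 15, 18, 27, 30, 45, 54, 90, 135, 270.
Check each in increasing order: 265^1 ≡ 265;  265^2 ≡ 36;  265^3 ≡ 55;  265^5 ≡ 83;  265^6 ≡ 44;  265^9 ≡ 252;  265^10 ≡ 114;  265^15 ≡ 248;  265^18 ≡ 90;  265^27 ≡ 187;  265^30 ≡ 258;  265^45 ≡ 28;  265^54 ≡ 10;  265^90 ≡ 242;  265^135 ≡ 1.
Smallest exponent giving 1 is 135.

135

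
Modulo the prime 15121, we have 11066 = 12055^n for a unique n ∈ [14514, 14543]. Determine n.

Compute 12055^14514 mod 15121 = 10599, then multiply by 12055 repeatedly:
  12055^14514=10599  12055^14515=13616  12055^14516=2425  12055^14517=4482  12055^14518=3177
  12055^14519=12363  12055^14520=3389  12055^14521=12574  12055^14522=6666  12055^14523=5636
  12055^14524=3327  12055^14525=6093  12055^14526=8418  12055^14527=1959  12055^14528=11864
  12055^14529=6102  12055^14530=11066
Found 11066 at exponent 14530.

14530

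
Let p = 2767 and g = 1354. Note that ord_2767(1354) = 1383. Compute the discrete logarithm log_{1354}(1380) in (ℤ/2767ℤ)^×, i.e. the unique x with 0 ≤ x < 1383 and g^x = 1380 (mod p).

894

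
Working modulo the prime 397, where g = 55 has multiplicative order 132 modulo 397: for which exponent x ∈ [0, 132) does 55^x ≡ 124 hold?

90

Baby-step giant-step with m = ceil(sqrt(132)) = 12.
Baby table (55^j mod 397 for j=0..11):
  0:1  1:55  2:246  3:32  4:172  5:329  6:230  7:343
  8:206  9:214  10:257  11:240
Giant step factor: 55^(-12) ≡ 393 (mod 397).
Scan 124·393^i mod 397 for i = 0, 1, …:
  i=0: 124   i=1: 298   i=2: 396   i=3: 4
  i=4: 381   i=5: 64   i=6: 141   i=7: 230
Match at i=7, j=6: x = 7·12 + 6 = 90.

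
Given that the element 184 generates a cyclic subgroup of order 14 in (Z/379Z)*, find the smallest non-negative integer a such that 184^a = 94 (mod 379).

12

Successive powers of 184 modulo 379:
  184^0=1  184^1=184  184^2=125  184^3=260  184^4=86  184^5=285
  184^6=138  184^7=378  184^8=195  184^9=254  184^10=119  184^11=293
  184^12=94
So 184^12 ≡ 94 (mod 379), giving a = 12.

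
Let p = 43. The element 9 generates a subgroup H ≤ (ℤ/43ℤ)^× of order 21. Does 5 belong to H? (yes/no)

⟨9⟩ has order 21; its elements mod 43 are {1, 4, 6, 9, 10, 11, 13, 14, 15, 16, 17, 21, 23, 24, 25, 31, 35, 36, 38, 40, 41}.
5 is not in this set.

no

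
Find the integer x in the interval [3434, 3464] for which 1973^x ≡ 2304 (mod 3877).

3444

Compute 1973^3434 mod 3877 = 3558, then multiply by 1973 repeatedly:
  1973^3434=3558  1973^3435=2564  1973^3436=3164  1973^3437=602  1973^3438=1384
  1973^3439=1224  1973^3440=3458  1973^3441=2991  1973^3442=449  1973^3443=1921
  1973^3444=2304
Found 2304 at exponent 3444.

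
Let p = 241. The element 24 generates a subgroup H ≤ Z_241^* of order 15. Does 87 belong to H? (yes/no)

⟨24⟩ has order 15; its elements mod 241 are {1, 15, 24, 54, 87, 91, 94, 98, 100, 119, 160, 183, 205, 225, 231}.
87 is in this set.

yes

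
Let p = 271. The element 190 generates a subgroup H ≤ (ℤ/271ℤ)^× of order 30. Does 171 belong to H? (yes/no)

yes

171 ∈ ⟨190⟩ iff 171^30 ≡ 1 (mod 271), since |⟨190⟩| = 30.
171^30 mod 271 = 1.
Since 1 = 1, 171 lies in the subgroup.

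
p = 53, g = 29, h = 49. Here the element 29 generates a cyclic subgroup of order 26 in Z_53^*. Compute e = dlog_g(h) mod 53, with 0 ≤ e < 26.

Successive powers of 29 modulo 53:
  29^0=1  29^1=29  29^2=46  29^3=9  29^4=49
So 29^4 ≡ 49 (mod 53), giving e = 4.

4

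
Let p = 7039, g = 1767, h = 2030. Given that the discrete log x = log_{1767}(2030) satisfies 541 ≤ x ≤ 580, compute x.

544

Compute 1767^541 mod 7039 = 1537, then multiply by 1767 repeatedly:
  1767^541=1537  1767^542=5864  1767^543=280  1767^544=2030
Found 2030 at exponent 544.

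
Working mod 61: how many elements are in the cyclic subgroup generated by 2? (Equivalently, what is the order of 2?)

The order of 2 must divide p − 1 = 60 = 2^2 · 3 · 5.
Divisors: 1, 2, 3, 4, 5, 6, 10, 12, 15, 20, 30, 60.
Check each in increasing order: 2^1 ≡ 2;  2^2 ≡ 4;  2^3 ≡ 8;  2^4 ≡ 16;  2^5 ≡ 32;  2^6 ≡ 3;  2^10 ≡ 48;  2^12 ≡ 9;  2^15 ≡ 11;  2^20 ≡ 47;  2^30 ≡ 60;  2^60 ≡ 1.
Smallest exponent giving 1 is 60.

60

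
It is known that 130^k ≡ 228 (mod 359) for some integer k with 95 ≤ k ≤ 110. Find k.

Compute 130^95 mod 359 = 309, then multiply by 130 repeatedly:
  130^95=309  130^96=321  130^97=86  130^98=51  130^99=168
  130^100=300  130^101=228
Found 228 at exponent 101.

101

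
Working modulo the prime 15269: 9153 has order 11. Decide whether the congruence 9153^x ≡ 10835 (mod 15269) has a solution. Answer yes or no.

⟨9153⟩ has order 11; its elements mod 15269 are {1, 600, 4726, 8813, 9153, 9253, 10229, 10835, 11675, 11798, 14531}.
10835 is in this set.

yes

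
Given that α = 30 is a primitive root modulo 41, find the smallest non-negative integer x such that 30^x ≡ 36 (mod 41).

14

Successive powers of 30 modulo 41:
  30^0=1  30^1=30  30^2=39  30^3=22  30^4=4  30^5=38
  30^6=33  30^7=6  30^8=16  30^9=29  30^10=9  30^11=24
  30^12=23  30^13=34  30^14=36
So 30^14 ≡ 36 (mod 41), giving x = 14.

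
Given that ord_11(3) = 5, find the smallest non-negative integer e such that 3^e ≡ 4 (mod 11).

Successive powers of 3 modulo 11:
  3^0=1  3^1=3  3^2=9  3^3=5  3^4=4
So 3^4 ≡ 4 (mod 11), giving e = 4.

4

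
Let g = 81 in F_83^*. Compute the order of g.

41

The order of 81 must divide p − 1 = 82 = 2 · 41.
Divisors: 1, 2, 41, 82.
Check each in increasing order: 81^1 ≡ 81;  81^2 ≡ 4;  81^41 ≡ 1.
Smallest exponent giving 1 is 41.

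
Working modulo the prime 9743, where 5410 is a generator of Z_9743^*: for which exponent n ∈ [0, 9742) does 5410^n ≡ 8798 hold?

3456

Baby-step giant-step with m = ceil(sqrt(9742)) = 99.
Baby table (5410^j mod 9743 for j=0..98):
  0:1  1:5410  2:128  3:727  4:6641  5:5369  6:2407  7:5222
  8:6063  9:5892  10:6367  11:3965  12:6307  13:884  14:8370  15:5979
  16:9373  17:5358  18:1355  19:3814  20:7809  21:1042  22:5766  23:6717
  24:7323  25:2392  26:2016  27:4143  28:4730  29:4182  30:1374  31:9174
  32:498  33:5112  34:5286  35:1555  36:4341  37:4180  38:297  39:8918
  40:8787  41:1573  42:4291  43:6484  44:3640  45:1797  46:7999  47:5927
  48:857  49:8445  50:2523  51:9230  52:1425  53:2537  54:7026  55:3217
  56:2972  57:2570  58:439  59:7441  60:7477  61:7377  62:2242  63:8928
  64:4429  65:2853  66:1818  67:4693  68:8615  69:6381  70:1761  71:8099
  72:1319  73:3914  74:3201  75:4099  76:522  77:8293  78:8358  79:9260
  80:7837  81:6377  82:9350  83:7587  84:8154  85:6579  86:1211  87:4214
  88:8863  89:3527  90:4276  91:3278  92:1720  93:635  94:5814  95:3336
  96:3724  97:8059  98:9008
Giant step factor: 5410^(-99) ≡ 6051 (mod 9743).
Scan 8798·6051^i mod 9743 for i = 0, 1, …:
  i=0: 8798   i=1: 946   i=2: 5105   i=3: 5045
  i=4: 2476   i=5: 7285   i=6: 4203   i=7: 3123
  i=8: 5596   i=9: 4471     …   i=33: 6934
  i=34: 4276
Match at i=34, j=90: n = 34·99 + 90 = 3456.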